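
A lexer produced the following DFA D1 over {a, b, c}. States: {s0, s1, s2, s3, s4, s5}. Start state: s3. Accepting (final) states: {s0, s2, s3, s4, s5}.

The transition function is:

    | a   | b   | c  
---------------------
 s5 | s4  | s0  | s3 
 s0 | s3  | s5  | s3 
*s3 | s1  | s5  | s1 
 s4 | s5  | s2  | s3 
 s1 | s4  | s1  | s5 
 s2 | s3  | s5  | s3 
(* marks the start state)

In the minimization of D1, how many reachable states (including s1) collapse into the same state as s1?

Every state is reachable, so we keep all 6.
Initial partition by acceptance: {s0,s2,s3,s4,s5} | {s1}.
On input a, block {s0,s2,s3,s4,s5} splits into {s0,s2,s4,s5} and {s3}.
Split {s0,s2,s4,s5} by δ(·,a) → {s0,s2} and {s4,s5}.
No further refinement is possible. Final partition (4 blocks): {s0,s2} | {s1} | {s3} | {s4,s5}.
The equivalence class containing s1 is {s1}, of size 1.

1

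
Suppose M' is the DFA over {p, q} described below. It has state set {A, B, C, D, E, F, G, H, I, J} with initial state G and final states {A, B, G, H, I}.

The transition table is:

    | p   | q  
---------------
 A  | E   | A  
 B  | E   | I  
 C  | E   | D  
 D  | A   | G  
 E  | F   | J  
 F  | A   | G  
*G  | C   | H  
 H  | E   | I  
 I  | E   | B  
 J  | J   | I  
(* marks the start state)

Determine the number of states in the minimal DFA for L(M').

P0 = {A,B,G,H,I} | {C,D,E,F,J}.
Split {C,D,E,F,J} by δ(·,p) → {C,E,J} and {D,F}.
Refine {C,E,J} on symbol p: members go to different blocks, giving {C,J} and {E}.
On input p, block {A,B,G,H,I} splits into {A,B,H,I} and {G}.
Split {C,J} by δ(·,p) → {C} and {J}.
Stable partition: {A,B,H,I} | {C} | {D,F} | {E} | {G} | {J} — 6 equivalence classes.

6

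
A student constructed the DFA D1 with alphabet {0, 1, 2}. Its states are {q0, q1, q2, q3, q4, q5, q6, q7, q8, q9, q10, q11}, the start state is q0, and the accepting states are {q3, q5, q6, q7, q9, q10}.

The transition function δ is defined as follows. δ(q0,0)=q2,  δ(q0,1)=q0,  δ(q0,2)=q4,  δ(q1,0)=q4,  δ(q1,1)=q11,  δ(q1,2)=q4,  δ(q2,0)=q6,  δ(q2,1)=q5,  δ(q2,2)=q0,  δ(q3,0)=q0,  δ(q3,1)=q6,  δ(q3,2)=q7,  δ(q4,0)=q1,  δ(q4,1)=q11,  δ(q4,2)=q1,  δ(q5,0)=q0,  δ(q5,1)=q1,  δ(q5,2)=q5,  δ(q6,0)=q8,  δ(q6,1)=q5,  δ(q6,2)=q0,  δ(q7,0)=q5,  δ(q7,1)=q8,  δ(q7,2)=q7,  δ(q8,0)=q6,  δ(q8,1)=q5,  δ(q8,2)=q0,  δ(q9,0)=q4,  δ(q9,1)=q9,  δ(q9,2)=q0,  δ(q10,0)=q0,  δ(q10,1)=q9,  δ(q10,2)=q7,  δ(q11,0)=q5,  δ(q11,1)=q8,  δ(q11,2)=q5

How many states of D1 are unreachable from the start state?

Starting at q0 and following transitions, the reachable set is {q0, q1, q2, q4, q5, q6, q8, q11}. That leaves q3, q7, q9, q10 unreachable — 4 in total.

4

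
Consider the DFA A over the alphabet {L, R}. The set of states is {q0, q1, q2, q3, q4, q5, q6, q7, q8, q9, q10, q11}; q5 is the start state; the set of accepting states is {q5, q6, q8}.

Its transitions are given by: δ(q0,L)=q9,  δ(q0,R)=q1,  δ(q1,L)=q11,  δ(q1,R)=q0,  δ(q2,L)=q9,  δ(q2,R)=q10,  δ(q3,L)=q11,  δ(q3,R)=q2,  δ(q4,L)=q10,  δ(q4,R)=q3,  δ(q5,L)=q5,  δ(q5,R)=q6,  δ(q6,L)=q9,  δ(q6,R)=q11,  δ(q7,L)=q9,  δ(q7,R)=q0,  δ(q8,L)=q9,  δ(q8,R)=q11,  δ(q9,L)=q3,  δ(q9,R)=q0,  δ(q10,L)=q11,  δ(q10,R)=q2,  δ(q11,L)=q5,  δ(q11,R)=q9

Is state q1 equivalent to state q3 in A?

First remove the unreachable states {q4,q7,q8}; 9 states remain.
P0 = {q5,q6} | {q0,q1,q2,q3,q9,q10,q11}.
On input L, block {q5,q6} splits into {q5} and {q6}.
Split {q0,q1,q2,q3,q9,q10,q11} by δ(·,L) → {q0,q1,q2,q3,q9,q10} and {q11}.
Refine {q0,q1,q2,q3,q9,q10} on symbol L: members go to different blocks, giving {q0,q2,q9} and {q1,q3,q10}.
On input L, block {q0,q2,q9} splits into {q0,q2} and {q9}.
Stable partition: {q5} | {q0,q2} | {q6} | {q11} | {q1,q3,q10} | {q9} — 6 equivalence classes.
q1 and q3 lie in the same block of the stable partition, so they are equivalent — no string distinguishes them.

Yes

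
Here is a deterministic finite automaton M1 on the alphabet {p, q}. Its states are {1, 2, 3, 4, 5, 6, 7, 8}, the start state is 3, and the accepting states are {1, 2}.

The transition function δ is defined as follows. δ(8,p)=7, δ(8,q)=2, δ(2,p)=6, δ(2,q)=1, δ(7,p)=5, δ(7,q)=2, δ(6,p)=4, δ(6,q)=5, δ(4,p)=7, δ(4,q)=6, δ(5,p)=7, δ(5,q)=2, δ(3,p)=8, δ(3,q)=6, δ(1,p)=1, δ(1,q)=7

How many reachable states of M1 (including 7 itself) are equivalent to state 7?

P0 = {1,2} | {3,4,5,6,7,8}.
Split {1,2} by δ(·,p) → {1} and {2}.
On input q, block {3,4,5,6,7,8} splits into {3,4,6} and {5,7,8}.
On input p, block {3,4,6} splits into {3,4} and {6}.
No further refinement is possible. Final partition (5 blocks): {1} | {3,4} | {2} | {5,7,8} | {6}.
The equivalence class containing 7 is {5,7,8}, of size 3.

3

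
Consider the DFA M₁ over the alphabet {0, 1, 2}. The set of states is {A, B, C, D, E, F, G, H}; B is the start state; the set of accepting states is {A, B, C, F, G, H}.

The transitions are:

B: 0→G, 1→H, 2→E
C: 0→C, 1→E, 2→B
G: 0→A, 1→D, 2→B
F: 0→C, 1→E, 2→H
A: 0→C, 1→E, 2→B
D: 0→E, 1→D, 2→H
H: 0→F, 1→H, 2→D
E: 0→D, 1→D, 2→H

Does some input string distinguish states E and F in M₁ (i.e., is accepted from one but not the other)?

All states are reachable from the start state.
Initial partition by acceptance: {A,B,C,F,G,H} | {D,E}.
Split {A,B,C,F,G,H} by δ(·,1) → {A,C,F,G} and {B,H}.
The partition is now stable with 3 blocks: {A,C,F,G} | {D,E} | {B,H}.
E and F end up in different blocks, so they are distinguishable. For instance, the string 'ε' is accepted from only F.

Yes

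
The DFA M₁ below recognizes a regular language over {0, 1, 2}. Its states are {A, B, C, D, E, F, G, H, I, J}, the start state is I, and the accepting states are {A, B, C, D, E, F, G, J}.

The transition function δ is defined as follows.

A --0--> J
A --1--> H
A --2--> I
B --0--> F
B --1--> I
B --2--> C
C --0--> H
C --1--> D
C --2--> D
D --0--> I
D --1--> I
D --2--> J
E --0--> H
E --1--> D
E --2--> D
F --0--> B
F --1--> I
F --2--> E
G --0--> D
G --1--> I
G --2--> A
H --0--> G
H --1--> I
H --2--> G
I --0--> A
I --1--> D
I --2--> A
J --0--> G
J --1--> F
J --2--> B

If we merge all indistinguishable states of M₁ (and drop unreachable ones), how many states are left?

All states are reachable from the start state.
P0 = {A,B,C,D,E,F,G,J} | {H,I}.
Split {A,B,C,D,E,F,G,J} by δ(·,0) → {A,B,F,G,J} and {C,D,E}.
On input 0, block {A,B,F,G,J} splits into {A,B,F,J} and {G}.
Refine {A,B,F,J} on symbol 0: members go to different blocks, giving {A,B,F} and {J}.
On input 0, block {A,B,F} splits into {B,F} and {A}.
Refine {H,I} on symbol 0: members go to different blocks, giving {H} and {I}.
Split {C,D,E} by δ(·,0) → {C,E} and {D}.
No further refinement is possible. Final partition (8 blocks): {B,F} | {H} | {C,E} | {G} | {J} | {A} | {I} | {D}.

8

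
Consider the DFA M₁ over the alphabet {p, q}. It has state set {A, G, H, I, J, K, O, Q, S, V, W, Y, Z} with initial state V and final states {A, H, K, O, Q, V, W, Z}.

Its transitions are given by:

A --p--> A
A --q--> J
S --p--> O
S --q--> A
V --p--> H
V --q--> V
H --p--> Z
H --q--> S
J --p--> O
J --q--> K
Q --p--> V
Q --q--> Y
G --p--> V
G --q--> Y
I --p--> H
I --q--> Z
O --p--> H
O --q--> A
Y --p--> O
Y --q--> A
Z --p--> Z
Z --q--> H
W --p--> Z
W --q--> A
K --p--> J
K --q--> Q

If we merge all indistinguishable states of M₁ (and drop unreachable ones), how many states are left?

9

Reachable states from the start: {A,H,J,K,O,Q,S,V,Y,Z}. Unreachable: {G,I,W} — drop them.
P0 = {A,H,K,O,Q,V,Z} | {J,S,Y}.
On input p, block {A,H,K,O,Q,V,Z} splits into {A,H,O,Q,V,Z} and {K}.
Split {A,H,O,Q,V,Z} by δ(·,q) → {O,V,Z} and {A,H,Q}.
On input p, block {O,V,Z} splits into {O,V} and {Z}.
On input q, block {O,V} splits into {O} and {V}.
Refine {J,S,Y} on symbol q: members go to different blocks, giving {S,Y} and {J}.
Refine {A,H,Q} on symbol p: members go to different blocks, giving {H} and {Q} and {A}.
The partition is now stable with 9 blocks: {O} | {S,Y} | {K} | {H} | {Z} | {V} | {J} | {Q} | {A}.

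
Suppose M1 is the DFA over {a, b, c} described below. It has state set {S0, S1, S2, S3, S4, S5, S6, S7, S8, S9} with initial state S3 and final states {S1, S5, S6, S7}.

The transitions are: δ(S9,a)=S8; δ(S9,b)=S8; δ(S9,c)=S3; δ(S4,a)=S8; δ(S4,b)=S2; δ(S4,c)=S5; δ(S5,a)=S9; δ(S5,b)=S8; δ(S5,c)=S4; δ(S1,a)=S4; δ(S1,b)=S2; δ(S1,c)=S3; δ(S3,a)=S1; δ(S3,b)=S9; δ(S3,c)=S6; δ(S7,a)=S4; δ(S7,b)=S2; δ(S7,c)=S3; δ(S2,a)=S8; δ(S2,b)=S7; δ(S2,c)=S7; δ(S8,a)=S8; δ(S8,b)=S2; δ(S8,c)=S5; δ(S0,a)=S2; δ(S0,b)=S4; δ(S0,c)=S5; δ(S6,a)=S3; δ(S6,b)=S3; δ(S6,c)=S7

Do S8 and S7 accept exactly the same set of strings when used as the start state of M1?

No

States {S0} cannot be reached from the start state, so discard them.
Initial partition by acceptance: {S1,S5,S6,S7} | {S2,S3,S4,S8,S9}.
On input c, block {S1,S5,S6,S7} splits into {S1,S5,S7} and {S6}.
Split {S2,S3,S4,S8,S9} by δ(·,a) → {S2,S4,S8,S9} and {S3}.
On input c, block {S1,S5,S7} splits into {S1,S7} and {S5}.
Refine {S2,S4,S8,S9} on symbol b: members go to different blocks, giving {S4,S8,S9} and {S2}.
Refine {S4,S8,S9} on symbol b: members go to different blocks, giving {S4,S8} and {S9}.
No further refinement is possible. Final partition (7 blocks): {S1,S7} | {S4,S8} | {S6} | {S3} | {S5} | {S2} | {S9}.
S8 and S7 end up in different blocks, so they are distinguishable. For instance, the string 'ε' is accepted from only S7.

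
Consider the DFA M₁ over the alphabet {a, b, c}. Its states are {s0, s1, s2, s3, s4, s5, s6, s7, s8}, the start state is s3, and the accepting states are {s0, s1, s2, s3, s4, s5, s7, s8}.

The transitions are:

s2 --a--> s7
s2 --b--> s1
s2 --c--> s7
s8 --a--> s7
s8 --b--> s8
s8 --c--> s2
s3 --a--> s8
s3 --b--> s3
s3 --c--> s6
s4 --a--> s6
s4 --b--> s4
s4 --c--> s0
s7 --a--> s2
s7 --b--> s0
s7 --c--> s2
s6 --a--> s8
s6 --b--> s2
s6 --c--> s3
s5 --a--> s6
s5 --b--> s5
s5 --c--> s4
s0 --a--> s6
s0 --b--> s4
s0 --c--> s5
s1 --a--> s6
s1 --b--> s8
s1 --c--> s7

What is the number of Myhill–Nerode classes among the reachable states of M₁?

7

All states are reachable from the start state.
Initial partition by acceptance: {s0,s1,s2,s3,s4,s5,s7,s8} | {s6}.
On input a, block {s0,s1,s2,s3,s4,s5,s7,s8} splits into {s0,s1,s4,s5} and {s2,s3,s7,s8}.
Split {s0,s1,s4,s5} by δ(·,b) → {s0,s4,s5} and {s1}.
Refine {s2,s3,s7,s8} on symbol b: members go to different blocks, giving {s3,s8} and {s2} and {s7}.
On input a, block {s3,s8} splits into {s3} and {s8}.
Stable partition: {s0,s4,s5} | {s6} | {s3} | {s1} | {s2} | {s7} | {s8} — 7 equivalence classes.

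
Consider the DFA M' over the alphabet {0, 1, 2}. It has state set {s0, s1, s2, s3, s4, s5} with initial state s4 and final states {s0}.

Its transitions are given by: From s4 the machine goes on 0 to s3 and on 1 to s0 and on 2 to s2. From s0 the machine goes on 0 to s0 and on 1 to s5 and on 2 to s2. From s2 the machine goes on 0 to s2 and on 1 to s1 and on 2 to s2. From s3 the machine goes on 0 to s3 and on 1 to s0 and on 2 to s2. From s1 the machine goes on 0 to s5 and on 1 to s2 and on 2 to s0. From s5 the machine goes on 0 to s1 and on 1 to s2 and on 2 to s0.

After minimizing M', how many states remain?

4

All states are reachable from the start state.
Start with accepting vs non-accepting: {s0} | {s1,s2,s3,s4,s5}.
Refine {s1,s2,s3,s4,s5} on symbol 1: members go to different blocks, giving {s1,s2,s5} and {s3,s4}.
Split {s1,s2,s5} by δ(·,2) → {s1,s5} and {s2}.
The partition is now stable with 4 blocks: {s0} | {s1,s5} | {s3,s4} | {s2}.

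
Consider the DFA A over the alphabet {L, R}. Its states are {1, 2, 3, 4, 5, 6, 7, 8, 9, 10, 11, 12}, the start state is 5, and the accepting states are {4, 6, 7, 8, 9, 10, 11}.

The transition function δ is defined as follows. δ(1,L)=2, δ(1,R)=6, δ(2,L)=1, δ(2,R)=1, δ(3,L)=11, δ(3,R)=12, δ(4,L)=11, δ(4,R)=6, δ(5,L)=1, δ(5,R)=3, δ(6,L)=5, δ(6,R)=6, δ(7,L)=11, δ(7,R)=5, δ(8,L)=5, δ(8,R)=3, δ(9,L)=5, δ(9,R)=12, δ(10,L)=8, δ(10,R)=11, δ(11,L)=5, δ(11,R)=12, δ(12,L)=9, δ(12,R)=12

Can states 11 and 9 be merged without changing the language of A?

States {4,7,8,10} cannot be reached from the start state, so discard them.
P0 = {6,9,11} | {1,2,3,5,12}.
Split {6,9,11} by δ(·,R) → {9,11} and {6}.
Refine {1,2,3,5,12} on symbol L: members go to different blocks, giving {1,2,5} and {3,12}.
On input R, block {1,2,5} splits into {1} and {2} and {5}.
Stable partition: {9,11} | {1} | {6} | {3,12} | {2} | {5} — 6 equivalence classes.
11 and 9 lie in the same block of the stable partition, so they are equivalent — no string distinguishes them.

Yes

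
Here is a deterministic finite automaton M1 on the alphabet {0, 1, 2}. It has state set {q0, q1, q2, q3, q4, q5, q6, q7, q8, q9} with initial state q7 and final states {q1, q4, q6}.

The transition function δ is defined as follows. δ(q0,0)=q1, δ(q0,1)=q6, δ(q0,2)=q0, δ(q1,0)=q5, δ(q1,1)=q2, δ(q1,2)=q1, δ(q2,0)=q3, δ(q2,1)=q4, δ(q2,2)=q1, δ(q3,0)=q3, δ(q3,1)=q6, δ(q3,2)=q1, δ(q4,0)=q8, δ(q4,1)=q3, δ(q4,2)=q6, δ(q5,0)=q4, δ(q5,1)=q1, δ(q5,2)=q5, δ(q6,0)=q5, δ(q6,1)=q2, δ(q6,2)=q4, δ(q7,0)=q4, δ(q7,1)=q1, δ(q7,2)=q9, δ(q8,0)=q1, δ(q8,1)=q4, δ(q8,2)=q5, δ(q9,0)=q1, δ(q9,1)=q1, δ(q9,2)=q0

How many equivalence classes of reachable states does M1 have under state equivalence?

Every state is reachable, so we keep all 10.
Initial partition by acceptance: {q1,q4,q6} | {q0,q2,q3,q5,q7,q8,q9}.
Split {q0,q2,q3,q5,q7,q8,q9} by δ(·,0) → {q0,q5,q7,q8,q9} and {q2,q3}.
The partition is now stable with 3 blocks: {q1,q4,q6} | {q0,q5,q7,q8,q9} | {q2,q3}.

3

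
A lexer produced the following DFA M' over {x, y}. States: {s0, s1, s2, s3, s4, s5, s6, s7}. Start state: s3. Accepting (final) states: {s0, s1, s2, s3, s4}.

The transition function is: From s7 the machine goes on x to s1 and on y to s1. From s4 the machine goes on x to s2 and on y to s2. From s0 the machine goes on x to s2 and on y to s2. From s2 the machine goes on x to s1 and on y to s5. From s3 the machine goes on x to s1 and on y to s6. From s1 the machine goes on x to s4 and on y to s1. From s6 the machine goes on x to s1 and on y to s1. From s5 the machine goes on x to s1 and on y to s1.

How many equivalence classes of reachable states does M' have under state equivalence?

Reachable states from the start: {s1,s2,s3,s4,s5,s6}. Unreachable: {s0,s7} — drop them.
Start with accepting vs non-accepting: {s1,s2,s3,s4} | {s5,s6}.
Split {s1,s2,s3,s4} by δ(·,y) → {s1,s4} and {s2,s3}.
Refine {s1,s4} on symbol x: members go to different blocks, giving {s1} and {s4}.
Stable partition: {s1} | {s5,s6} | {s2,s3} | {s4} — 4 equivalence classes.

4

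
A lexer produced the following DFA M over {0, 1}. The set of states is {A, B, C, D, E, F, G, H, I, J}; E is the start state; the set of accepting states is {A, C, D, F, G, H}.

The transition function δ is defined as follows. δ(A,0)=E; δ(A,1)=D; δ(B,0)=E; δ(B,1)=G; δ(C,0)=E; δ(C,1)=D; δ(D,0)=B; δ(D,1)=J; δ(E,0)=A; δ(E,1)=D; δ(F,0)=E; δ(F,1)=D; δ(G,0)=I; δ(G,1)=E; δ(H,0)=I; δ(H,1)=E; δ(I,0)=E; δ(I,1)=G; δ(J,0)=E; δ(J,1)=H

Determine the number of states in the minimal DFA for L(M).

States {C,F} cannot be reached from the start state, so discard them.
Start with accepting vs non-accepting: {A,D,G,H} | {B,E,I,J}.
On input 1, block {A,D,G,H} splits into {D,G,H} and {A}.
Refine {B,E,I,J} on symbol 0: members go to different blocks, giving {B,I,J} and {E}.
Split {D,G,H} by δ(·,1) → {G,H} and {D}.
Stable partition: {G,H} | {B,I,J} | {A} | {E} | {D} — 5 equivalence classes.

5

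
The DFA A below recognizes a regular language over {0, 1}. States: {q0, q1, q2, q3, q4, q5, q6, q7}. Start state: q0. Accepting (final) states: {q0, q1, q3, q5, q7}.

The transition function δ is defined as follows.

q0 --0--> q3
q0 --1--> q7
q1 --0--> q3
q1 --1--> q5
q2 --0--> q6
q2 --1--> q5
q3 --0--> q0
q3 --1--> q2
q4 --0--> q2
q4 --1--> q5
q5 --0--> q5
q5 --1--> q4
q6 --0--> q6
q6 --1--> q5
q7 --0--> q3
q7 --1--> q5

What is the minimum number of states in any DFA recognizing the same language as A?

5

States {q1} cannot be reached from the start state, so discard them.
Initial partition by acceptance: {q0,q3,q5,q7} | {q2,q4,q6}.
Refine {q0,q3,q5,q7} on symbol 1: members go to different blocks, giving {q0,q7} and {q3,q5}.
On input 1, block {q0,q7} splits into {q0} and {q7}.
Split {q3,q5} by δ(·,0) → {q3} and {q5}.
The partition is now stable with 5 blocks: {q0} | {q2,q4,q6} | {q3} | {q7} | {q5}.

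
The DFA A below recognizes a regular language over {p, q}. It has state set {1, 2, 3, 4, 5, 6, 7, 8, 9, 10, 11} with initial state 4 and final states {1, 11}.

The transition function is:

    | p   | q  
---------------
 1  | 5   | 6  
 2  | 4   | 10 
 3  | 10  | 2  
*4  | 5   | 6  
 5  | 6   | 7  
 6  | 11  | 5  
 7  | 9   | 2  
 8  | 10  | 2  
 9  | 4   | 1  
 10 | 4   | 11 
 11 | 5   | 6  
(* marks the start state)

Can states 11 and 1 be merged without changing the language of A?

Yes

States {3,8} cannot be reached from the start state, so discard them.
Initial partition by acceptance: {1,11} | {2,4,5,6,7,9,10}.
Refine {2,4,5,6,7,9,10} on symbol p: members go to different blocks, giving {2,4,5,7,9,10} and {6}.
Refine {2,4,5,7,9,10} on symbol p: members go to different blocks, giving {2,4,7,9,10} and {5}.
On input p, block {2,4,7,9,10} splits into {2,7,9,10} and {4}.
On input p, block {2,7,9,10} splits into {2,9,10} and {7}.
Split {2,9,10} by δ(·,q) → {9,10} and {2}.
No further refinement is possible. Final partition (7 blocks): {1,11} | {9,10} | {6} | {5} | {4} | {7} | {2}.
11 and 1 lie in the same block of the stable partition, so they are equivalent — no string distinguishes them.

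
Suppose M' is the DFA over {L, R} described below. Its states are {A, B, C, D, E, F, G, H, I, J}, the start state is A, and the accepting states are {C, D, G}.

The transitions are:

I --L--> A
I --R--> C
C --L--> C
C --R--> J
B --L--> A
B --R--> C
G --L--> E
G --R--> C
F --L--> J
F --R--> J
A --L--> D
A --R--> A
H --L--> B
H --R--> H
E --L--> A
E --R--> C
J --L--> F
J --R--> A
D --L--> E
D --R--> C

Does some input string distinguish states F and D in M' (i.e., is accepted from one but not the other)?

Yes

Reachable states from the start: {A,C,D,E,F,J}. Unreachable: {B,G,H,I} — drop them.
P0 = {C,D} | {A,E,F,J}.
Refine {C,D} on symbol L: members go to different blocks, giving {C} and {D}.
On input L, block {A,E,F,J} splits into {E,F,J} and {A}.
On input L, block {E,F,J} splits into {F,J} and {E}.
On input R, block {F,J} splits into {F} and {J}.
The partition is now stable with 6 blocks: {C} | {F} | {D} | {A} | {E} | {J}.
F and D end up in different blocks, so they are distinguishable. For instance, the string 'ε' is accepted from only D.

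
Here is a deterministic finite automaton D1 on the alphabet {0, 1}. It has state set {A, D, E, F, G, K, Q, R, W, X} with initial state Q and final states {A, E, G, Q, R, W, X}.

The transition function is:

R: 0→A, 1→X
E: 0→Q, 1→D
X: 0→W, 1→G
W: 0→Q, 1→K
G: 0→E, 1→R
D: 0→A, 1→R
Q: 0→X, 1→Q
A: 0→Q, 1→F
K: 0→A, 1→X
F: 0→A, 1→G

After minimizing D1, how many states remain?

4

All states are reachable from the start state.
Initial partition by acceptance: {A,E,G,Q,R,W,X} | {D,F,K}.
Refine {A,E,G,Q,R,W,X} on symbol 1: members go to different blocks, giving {G,Q,R,X} and {A,E,W}.
On input 0, block {G,Q,R,X} splits into {G,R,X} and {Q}.
Stable partition: {G,R,X} | {D,F,K} | {A,E,W} | {Q} — 4 equivalence classes.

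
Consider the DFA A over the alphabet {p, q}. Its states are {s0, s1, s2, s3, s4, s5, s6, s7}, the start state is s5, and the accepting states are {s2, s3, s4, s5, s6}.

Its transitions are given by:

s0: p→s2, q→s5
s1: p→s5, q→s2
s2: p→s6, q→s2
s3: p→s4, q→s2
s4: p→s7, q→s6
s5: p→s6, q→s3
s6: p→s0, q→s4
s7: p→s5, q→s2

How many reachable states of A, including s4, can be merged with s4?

States {s1} cannot be reached from the start state, so discard them.
P0 = {s2,s3,s4,s5,s6} | {s0,s7}.
Refine {s2,s3,s4,s5,s6} on symbol p: members go to different blocks, giving {s2,s3,s5} and {s4,s6}.
Stable partition: {s2,s3,s5} | {s0,s7} | {s4,s6} — 3 equivalence classes.
The equivalence class containing s4 is {s4,s6}, of size 2.

2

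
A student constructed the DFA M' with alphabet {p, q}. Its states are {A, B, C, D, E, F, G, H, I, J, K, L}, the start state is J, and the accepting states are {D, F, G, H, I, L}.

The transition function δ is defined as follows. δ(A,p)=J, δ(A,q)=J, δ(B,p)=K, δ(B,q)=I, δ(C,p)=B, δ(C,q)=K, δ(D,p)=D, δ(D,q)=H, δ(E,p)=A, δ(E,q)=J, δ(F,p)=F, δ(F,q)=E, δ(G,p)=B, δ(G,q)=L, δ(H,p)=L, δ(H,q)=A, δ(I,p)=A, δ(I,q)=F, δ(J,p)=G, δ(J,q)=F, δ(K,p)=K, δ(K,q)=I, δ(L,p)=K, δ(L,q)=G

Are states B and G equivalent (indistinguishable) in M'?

States {C,D,H} cannot be reached from the start state, so discard them.
P0 = {F,G,I,L} | {A,B,E,J,K}.
Split {F,G,I,L} by δ(·,p) → {G,I,L} and {F}.
On input q, block {G,I,L} splits into {G,L} and {I}.
Refine {A,B,E,J,K} on symbol p: members go to different blocks, giving {A,B,E,K} and {J}.
On input p, block {A,B,E,K} splits into {B,E,K} and {A}.
Split {B,E,K} by δ(·,p) → {B,K} and {E}.
The partition is now stable with 7 blocks: {G,L} | {B,K} | {F} | {I} | {J} | {A} | {E}.
B and G end up in different blocks, so they are distinguishable. For instance, the string 'ε' is accepted from only G.

No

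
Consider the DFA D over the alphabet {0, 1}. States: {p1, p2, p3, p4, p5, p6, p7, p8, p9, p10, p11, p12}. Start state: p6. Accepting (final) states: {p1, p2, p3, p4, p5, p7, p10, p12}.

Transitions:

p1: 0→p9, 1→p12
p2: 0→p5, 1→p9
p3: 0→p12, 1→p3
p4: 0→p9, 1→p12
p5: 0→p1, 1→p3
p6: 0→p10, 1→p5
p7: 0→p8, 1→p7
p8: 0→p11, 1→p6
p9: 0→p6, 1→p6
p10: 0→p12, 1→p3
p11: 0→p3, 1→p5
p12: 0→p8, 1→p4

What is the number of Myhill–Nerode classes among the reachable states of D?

States {p2,p7} cannot be reached from the start state, so discard them.
Initial partition by acceptance: {p1,p3,p4,p5,p10,p12} | {p6,p8,p9,p11}.
On input 0, block {p1,p3,p4,p5,p10,p12} splits into {p1,p4,p12} and {p3,p5,p10}.
Split {p6,p8,p9,p11} by δ(·,0) → {p6,p11} and {p8,p9}.
No further refinement is possible. Final partition (4 blocks): {p1,p4,p12} | {p6,p11} | {p3,p5,p10} | {p8,p9}.

4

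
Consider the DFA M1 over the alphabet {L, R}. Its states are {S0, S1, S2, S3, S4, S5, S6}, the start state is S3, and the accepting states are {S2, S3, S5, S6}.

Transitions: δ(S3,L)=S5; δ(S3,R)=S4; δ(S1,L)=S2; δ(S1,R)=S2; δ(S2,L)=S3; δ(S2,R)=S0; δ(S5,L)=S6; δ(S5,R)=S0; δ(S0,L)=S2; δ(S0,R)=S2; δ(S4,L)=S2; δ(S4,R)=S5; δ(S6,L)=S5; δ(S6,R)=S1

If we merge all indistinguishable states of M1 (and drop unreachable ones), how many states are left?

2

Initial partition by acceptance: {S2,S3,S5,S6} | {S0,S1,S4}.
No further refinement is possible. Final partition (2 blocks): {S2,S3,S5,S6} | {S0,S1,S4}.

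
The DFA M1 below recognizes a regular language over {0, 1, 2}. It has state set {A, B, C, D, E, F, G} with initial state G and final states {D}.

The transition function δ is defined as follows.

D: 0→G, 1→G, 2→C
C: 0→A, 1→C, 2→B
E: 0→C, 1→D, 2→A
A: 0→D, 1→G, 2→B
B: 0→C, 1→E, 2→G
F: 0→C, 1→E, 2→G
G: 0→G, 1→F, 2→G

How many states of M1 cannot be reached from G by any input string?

0

Every one of the 7 states is reachable from G.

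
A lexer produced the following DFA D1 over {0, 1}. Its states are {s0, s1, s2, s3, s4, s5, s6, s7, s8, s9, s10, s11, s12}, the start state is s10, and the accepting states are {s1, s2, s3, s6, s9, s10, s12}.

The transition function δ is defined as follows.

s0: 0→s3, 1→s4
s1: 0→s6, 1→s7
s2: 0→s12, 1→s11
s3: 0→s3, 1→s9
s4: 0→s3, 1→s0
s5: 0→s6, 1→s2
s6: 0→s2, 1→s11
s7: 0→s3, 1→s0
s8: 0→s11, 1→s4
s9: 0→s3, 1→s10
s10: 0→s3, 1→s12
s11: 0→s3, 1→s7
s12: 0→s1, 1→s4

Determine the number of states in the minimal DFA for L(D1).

5

States {s5,s8} cannot be reached from the start state, so discard them.
Initial partition by acceptance: {s1,s2,s3,s6,s9,s10,s12} | {s0,s4,s7,s11}.
On input 1, block {s1,s2,s3,s6,s9,s10,s12} splits into {s1,s2,s6,s12} and {s3,s9,s10}.
On input 1, block {s3,s9,s10} splits into {s3,s9} and {s10}.
Split {s3,s9} by δ(·,1) → {s3} and {s9}.
No further refinement is possible. Final partition (5 blocks): {s1,s2,s6,s12} | {s0,s4,s7,s11} | {s3} | {s10} | {s9}.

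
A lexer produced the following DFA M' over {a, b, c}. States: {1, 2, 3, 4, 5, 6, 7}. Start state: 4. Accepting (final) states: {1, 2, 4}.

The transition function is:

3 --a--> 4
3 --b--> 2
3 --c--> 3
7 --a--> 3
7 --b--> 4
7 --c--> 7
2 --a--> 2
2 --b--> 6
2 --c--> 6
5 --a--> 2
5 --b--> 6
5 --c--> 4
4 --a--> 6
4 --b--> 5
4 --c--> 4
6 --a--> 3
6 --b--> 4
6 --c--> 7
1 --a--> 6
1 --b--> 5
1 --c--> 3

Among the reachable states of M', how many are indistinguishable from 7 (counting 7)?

2

First remove the unreachable states {1}; 6 states remain.
Start with accepting vs non-accepting: {2,4} | {3,5,6,7}.
Refine {2,4} on symbol a: members go to different blocks, giving {2} and {4}.
On input a, block {3,5,6,7} splits into {6,7} and {3} and {5}.
Stable partition: {2} | {6,7} | {4} | {3} | {5} — 5 equivalence classes.
State 7 belongs to the block {6,7}, which has 2 states.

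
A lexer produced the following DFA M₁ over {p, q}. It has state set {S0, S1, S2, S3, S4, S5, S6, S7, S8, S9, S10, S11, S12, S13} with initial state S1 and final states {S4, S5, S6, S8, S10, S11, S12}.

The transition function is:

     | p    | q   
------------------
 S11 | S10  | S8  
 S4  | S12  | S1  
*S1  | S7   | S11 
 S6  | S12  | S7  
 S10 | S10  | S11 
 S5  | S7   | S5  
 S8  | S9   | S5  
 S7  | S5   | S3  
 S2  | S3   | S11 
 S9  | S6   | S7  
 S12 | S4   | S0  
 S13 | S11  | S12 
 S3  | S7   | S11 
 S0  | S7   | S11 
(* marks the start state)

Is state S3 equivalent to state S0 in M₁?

Yes

States {S2,S13} cannot be reached from the start state, so discard them.
Initial partition by acceptance: {S4,S5,S6,S8,S10,S11,S12} | {S0,S1,S3,S7,S9}.
Split {S4,S5,S6,S8,S10,S11,S12} by δ(·,p) → {S4,S6,S10,S11,S12} and {S5,S8}.
On input q, block {S4,S6,S10,S11,S12} splits into {S4,S6,S12} and {S10} and {S11}.
On input p, block {S0,S1,S3,S7,S9} splits into {S0,S1,S3} and {S7} and {S9}.
Refine {S4,S6,S12} on symbol q: members go to different blocks, giving {S4,S12} and {S6}.
Split {S5,S8} by δ(·,p) → {S5} and {S8}.
No further refinement is possible. Final partition (9 blocks): {S4,S12} | {S0,S1,S3} | {S5} | {S10} | {S11} | {S7} | {S9} | {S6} | {S8}.
S3 and S0 lie in the same block of the stable partition, so they are equivalent — no string distinguishes them.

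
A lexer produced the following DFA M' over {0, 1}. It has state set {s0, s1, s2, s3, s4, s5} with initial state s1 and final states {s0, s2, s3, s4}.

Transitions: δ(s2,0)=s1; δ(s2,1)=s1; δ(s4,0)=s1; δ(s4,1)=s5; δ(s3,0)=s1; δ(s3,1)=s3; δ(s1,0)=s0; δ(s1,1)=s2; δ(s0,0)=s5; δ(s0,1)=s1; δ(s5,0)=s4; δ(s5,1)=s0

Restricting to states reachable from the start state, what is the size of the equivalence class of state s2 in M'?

States {s3} cannot be reached from the start state, so discard them.
Start with accepting vs non-accepting: {s0,s2,s4} | {s1,s5}.
The partition is now stable with 2 blocks: {s0,s2,s4} | {s1,s5}.
The equivalence class containing s2 is {s0,s2,s4}, of size 3.

3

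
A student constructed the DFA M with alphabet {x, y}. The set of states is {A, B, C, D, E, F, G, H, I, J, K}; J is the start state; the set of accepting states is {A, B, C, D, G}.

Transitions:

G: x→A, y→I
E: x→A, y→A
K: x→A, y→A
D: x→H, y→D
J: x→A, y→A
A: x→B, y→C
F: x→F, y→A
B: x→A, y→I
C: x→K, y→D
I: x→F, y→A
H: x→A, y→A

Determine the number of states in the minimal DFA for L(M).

5

Reachable states from the start: {A,B,C,D,F,H,I,J,K}. Unreachable: {E,G} — drop them.
Initial partition by acceptance: {A,B,C,D} | {F,H,I,J,K}.
On input x, block {A,B,C,D} splits into {A,B} and {C,D}.
On input y, block {A,B} splits into {A} and {B}.
On input x, block {F,H,I,J,K} splits into {H,J,K} and {F,I}.
No further refinement is possible. Final partition (5 blocks): {A} | {H,J,K} | {C,D} | {B} | {F,I}.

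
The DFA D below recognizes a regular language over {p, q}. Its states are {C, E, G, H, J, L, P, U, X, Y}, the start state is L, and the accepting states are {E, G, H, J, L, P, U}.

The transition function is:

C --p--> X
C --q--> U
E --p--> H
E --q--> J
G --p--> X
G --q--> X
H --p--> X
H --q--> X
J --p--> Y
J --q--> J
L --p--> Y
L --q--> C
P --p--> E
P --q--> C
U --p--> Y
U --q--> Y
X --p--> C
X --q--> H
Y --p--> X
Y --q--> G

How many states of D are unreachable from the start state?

BFS from L reaches {C, G, H, L, U, X, Y}; the 3 state(s) E, J, P are never visited.

3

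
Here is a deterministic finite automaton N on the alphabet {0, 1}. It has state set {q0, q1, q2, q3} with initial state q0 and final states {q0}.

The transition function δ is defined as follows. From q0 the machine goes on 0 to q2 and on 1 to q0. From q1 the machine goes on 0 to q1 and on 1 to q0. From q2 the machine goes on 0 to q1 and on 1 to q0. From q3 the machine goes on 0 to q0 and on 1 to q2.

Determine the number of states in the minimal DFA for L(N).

States {q3} cannot be reached from the start state, so discard them.
P0 = {q0} | {q1,q2}.
The partition is now stable with 2 blocks: {q0} | {q1,q2}.

2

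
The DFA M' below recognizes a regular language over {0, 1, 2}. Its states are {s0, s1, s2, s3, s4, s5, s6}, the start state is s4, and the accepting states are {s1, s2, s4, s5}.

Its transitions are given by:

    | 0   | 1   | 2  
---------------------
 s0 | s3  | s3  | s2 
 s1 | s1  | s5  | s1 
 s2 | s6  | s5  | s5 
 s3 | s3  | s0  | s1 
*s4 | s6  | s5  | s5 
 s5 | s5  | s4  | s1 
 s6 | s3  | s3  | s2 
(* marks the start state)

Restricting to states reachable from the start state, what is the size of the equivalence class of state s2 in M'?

2

P0 = {s1,s2,s4,s5} | {s0,s3,s6}.
Refine {s1,s2,s4,s5} on symbol 0: members go to different blocks, giving {s1,s5} and {s2,s4}.
Refine {s1,s5} on symbol 1: members go to different blocks, giving {s1} and {s5}.
On input 2, block {s0,s3,s6} splits into {s0,s6} and {s3}.
The partition is now stable with 5 blocks: {s1} | {s0,s6} | {s2,s4} | {s5} | {s3}.
State s2 belongs to the block {s2,s4}, which has 2 states.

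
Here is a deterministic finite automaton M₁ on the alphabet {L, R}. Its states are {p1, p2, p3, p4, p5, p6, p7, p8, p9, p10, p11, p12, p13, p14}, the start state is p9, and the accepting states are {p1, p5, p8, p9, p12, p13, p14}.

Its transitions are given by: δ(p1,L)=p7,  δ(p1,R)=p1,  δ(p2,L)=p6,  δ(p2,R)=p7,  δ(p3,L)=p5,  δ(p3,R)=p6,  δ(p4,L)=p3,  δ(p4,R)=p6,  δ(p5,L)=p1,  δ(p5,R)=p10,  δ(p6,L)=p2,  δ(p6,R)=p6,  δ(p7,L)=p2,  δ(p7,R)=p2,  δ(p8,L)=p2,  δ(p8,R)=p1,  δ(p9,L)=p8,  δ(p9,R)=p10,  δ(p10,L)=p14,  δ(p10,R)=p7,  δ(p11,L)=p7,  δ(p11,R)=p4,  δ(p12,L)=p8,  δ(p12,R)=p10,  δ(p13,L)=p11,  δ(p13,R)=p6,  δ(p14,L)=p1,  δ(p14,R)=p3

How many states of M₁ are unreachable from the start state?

Starting at p9 and following transitions, the reachable set is {p1, p2, p3, p5, p6, p7, p8, p9, p10, p14}. That leaves p4, p11, p12, p13 unreachable — 4 in total.

4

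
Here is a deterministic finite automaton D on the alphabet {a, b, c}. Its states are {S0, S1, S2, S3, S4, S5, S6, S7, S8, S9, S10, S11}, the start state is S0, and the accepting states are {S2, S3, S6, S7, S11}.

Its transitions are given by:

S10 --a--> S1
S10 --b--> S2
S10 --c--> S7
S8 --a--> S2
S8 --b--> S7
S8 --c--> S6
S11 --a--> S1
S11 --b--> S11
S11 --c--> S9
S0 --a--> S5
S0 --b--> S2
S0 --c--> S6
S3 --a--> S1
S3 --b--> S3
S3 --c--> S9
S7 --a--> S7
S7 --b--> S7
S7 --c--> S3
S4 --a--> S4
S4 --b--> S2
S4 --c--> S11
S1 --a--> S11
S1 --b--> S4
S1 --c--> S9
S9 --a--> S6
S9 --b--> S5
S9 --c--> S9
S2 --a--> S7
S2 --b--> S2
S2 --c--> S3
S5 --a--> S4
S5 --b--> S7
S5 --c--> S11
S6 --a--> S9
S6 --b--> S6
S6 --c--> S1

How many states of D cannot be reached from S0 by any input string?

2

Starting at S0 and following transitions, the reachable set is {S0, S1, S2, S3, S4, S5, S6, S7, S9, S11}. That leaves S8, S10 unreachable — 2 in total.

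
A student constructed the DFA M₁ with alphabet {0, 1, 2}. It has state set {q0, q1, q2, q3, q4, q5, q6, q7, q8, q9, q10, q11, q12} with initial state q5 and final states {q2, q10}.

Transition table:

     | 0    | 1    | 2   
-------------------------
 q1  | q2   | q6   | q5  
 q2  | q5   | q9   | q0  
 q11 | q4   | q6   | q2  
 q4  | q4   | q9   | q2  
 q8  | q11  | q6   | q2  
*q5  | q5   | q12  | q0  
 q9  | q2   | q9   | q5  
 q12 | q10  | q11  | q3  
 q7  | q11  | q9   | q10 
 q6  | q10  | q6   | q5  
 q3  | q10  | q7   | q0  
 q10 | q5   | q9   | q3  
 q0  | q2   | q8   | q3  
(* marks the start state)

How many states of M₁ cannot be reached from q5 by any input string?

BFS from q5 reaches {q0, q2, q3, q4, q5, q6, q7, q8, q9, q10, q11, q12}; the 1 state(s) q1 are never visited.

1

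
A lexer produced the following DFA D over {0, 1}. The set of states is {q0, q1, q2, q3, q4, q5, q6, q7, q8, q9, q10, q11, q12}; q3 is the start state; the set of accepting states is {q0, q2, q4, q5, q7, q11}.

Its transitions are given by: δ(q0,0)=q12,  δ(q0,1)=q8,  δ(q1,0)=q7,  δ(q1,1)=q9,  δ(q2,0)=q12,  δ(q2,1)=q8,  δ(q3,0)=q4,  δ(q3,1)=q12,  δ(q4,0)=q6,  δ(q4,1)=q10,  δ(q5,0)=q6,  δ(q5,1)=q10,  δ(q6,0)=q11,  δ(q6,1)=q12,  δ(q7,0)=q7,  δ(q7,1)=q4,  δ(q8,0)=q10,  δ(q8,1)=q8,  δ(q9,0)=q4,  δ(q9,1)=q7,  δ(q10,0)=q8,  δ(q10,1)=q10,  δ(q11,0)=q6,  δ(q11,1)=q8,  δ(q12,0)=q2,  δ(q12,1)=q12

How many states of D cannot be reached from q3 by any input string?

5

BFS from q3 reaches {q2, q3, q4, q6, q8, q10, q11, q12}; the 5 state(s) q0, q1, q5, q7, q9 are never visited.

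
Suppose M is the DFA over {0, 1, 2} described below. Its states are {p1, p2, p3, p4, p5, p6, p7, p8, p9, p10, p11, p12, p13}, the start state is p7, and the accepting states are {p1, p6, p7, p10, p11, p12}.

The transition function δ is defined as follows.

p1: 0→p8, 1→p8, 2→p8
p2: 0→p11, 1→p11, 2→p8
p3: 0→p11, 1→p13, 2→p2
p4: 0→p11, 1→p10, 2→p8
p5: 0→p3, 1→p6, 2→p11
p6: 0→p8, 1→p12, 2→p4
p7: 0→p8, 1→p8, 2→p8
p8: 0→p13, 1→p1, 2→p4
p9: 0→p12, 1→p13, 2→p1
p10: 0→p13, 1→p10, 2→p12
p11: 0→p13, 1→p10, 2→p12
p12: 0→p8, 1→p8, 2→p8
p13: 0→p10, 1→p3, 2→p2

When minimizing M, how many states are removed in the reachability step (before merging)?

3

No path from p7 leads to p5, p6, p9; the other 10 states are all reachable.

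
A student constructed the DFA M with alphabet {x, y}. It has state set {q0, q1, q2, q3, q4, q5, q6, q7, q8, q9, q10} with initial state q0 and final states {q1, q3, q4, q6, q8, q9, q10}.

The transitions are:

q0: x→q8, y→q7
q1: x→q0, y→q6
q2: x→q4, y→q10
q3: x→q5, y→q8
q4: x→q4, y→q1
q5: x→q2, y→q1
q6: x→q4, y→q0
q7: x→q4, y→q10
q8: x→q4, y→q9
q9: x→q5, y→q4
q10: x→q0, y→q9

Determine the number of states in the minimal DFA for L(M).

First remove the unreachable states {q3}; 10 states remain.
Start with accepting vs non-accepting: {q1,q4,q6,q8,q9,q10} | {q0,q2,q5,q7}.
On input x, block {q1,q4,q6,q8,q9,q10} splits into {q1,q9,q10} and {q4,q6,q8}.
On input y, block {q1,q9,q10} splits into {q1,q9} and {q10}.
Split {q0,q2,q5,q7} by δ(·,x) → {q0,q2,q7} and {q5}.
Refine {q1,q9} on symbol x: members go to different blocks, giving {q1} and {q9}.
Split {q0,q2,q7} by δ(·,y) → {q2,q7} and {q0}.
Split {q4,q6,q8} by δ(·,y) → {q4} and {q6} and {q8}.
The partition is now stable with 9 blocks: {q1} | {q2,q7} | {q4} | {q10} | {q5} | {q9} | {q0} | {q6} | {q8}.

9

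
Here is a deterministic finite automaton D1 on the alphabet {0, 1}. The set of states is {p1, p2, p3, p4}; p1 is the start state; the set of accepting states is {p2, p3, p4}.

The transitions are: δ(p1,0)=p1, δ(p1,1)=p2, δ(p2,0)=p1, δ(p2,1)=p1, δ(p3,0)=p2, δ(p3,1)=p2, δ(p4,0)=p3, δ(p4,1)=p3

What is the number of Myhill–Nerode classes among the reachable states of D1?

Reachable states from the start: {p1,p2}. Unreachable: {p3,p4} — drop them.
P0 = {p2} | {p1}.
No further refinement is possible. Final partition (2 blocks): {p2} | {p1}.

2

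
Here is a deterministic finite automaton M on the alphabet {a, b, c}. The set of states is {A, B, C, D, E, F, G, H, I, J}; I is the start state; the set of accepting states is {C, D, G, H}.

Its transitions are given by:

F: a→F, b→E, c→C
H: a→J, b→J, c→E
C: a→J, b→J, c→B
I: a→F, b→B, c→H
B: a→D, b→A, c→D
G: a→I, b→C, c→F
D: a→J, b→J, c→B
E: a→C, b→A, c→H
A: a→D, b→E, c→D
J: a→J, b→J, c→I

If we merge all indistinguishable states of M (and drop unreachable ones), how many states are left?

4

States {G} cannot be reached from the start state, so discard them.
Start with accepting vs non-accepting: {C,D,H} | {A,B,E,F,I,J}.
Split {A,B,E,F,I,J} by δ(·,a) → {A,B,E} and {F,I,J}.
Split {F,I,J} by δ(·,b) → {F,I} and {J}.
No further refinement is possible. Final partition (4 blocks): {C,D,H} | {A,B,E} | {F,I} | {J}.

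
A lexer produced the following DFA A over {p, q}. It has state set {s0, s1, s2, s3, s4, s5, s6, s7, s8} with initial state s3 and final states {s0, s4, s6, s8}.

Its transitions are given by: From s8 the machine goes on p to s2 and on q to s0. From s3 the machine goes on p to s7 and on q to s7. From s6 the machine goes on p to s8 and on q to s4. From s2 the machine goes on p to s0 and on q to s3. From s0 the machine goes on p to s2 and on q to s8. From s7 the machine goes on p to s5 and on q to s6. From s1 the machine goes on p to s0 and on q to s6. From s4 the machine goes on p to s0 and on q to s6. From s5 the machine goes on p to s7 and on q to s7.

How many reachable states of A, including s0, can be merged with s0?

2

First remove the unreachable states {s1}; 8 states remain.
Start with accepting vs non-accepting: {s0,s4,s6,s8} | {s2,s3,s5,s7}.
On input p, block {s0,s4,s6,s8} splits into {s0,s8} and {s4,s6}.
Refine {s2,s3,s5,s7} on symbol p: members go to different blocks, giving {s3,s5,s7} and {s2}.
Split {s3,s5,s7} by δ(·,q) → {s3,s5} and {s7}.
Stable partition: {s0,s8} | {s3,s5} | {s4,s6} | {s2} | {s7} — 5 equivalence classes.
The equivalence class containing s0 is {s0,s8}, of size 2.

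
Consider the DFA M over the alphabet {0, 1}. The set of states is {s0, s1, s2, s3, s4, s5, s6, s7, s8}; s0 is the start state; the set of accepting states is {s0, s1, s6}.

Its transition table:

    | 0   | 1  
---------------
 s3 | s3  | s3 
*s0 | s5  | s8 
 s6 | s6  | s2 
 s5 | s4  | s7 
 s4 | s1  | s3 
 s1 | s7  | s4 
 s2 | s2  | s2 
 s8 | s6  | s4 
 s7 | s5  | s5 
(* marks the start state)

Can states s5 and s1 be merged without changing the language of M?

No

Every state is reachable, so we keep all 9.
Start with accepting vs non-accepting: {s0,s1,s6} | {s2,s3,s4,s5,s7,s8}.
Refine {s0,s1,s6} on symbol 0: members go to different blocks, giving {s0,s1} and {s6}.
Refine {s2,s3,s4,s5,s7,s8} on symbol 0: members go to different blocks, giving {s2,s3,s5,s7} and {s4} and {s8}.
Split {s0,s1} by δ(·,1) → {s0} and {s1}.
Refine {s2,s3,s5,s7} on symbol 0: members go to different blocks, giving {s2,s3,s7} and {s5}.
Split {s2,s3,s7} by δ(·,0) → {s2,s3} and {s7}.
The partition is now stable with 8 blocks: {s0} | {s2,s3} | {s6} | {s4} | {s8} | {s1} | {s5} | {s7}.
s5 and s1 end up in different blocks, so they are distinguishable. For instance, the string 'ε' is accepted from only s1.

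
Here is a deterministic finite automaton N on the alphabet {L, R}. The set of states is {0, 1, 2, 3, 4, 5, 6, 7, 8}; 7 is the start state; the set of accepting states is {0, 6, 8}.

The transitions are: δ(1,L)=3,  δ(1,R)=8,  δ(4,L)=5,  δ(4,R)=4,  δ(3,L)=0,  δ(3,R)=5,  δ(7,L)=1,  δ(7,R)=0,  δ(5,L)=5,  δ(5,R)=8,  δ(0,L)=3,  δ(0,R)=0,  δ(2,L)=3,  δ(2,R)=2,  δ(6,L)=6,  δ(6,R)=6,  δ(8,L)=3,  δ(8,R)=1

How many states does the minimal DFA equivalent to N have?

6

States {2,4,6} cannot be reached from the start state, so discard them.
Start with accepting vs non-accepting: {0,8} | {1,3,5,7}.
Refine {0,8} on symbol R: members go to different blocks, giving {0} and {8}.
Split {1,3,5,7} by δ(·,L) → {1,5,7} and {3}.
Refine {1,5,7} on symbol L: members go to different blocks, giving {5,7} and {1}.
Split {5,7} by δ(·,L) → {5} and {7}.
No further refinement is possible. Final partition (6 blocks): {0} | {5} | {8} | {3} | {1} | {7}.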